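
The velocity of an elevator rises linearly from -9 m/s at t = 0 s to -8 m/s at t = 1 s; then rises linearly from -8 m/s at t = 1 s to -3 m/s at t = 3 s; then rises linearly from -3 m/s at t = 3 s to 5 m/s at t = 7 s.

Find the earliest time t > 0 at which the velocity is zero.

v changes sign on 3–7 s (from -3 to 5); the graph is linear there, so v = 0 at t = 3 + (3)·(7 − 3)/(5 − -3) = 4.5 s.

t = 4.5 s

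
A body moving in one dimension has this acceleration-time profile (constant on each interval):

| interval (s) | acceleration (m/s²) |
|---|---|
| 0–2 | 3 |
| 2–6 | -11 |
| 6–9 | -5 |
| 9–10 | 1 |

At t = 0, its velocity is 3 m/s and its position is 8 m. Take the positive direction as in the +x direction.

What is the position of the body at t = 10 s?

-209 m

On each constant-a segment, Δv = aΔt and Δx = v₀Δt + ½aΔt²; chain segment to segment.
0–2 s: v starts 3 m/s; Δx = 3·2 + ½·3·2² = 12 m; v ends 9 m/s.
2–6 s: v starts 9 m/s; Δx = 9·4 + ½·-11·4² = -52 m; v ends -35 m/s.
6–9 s: v starts -35 m/s; Δx = -35·3 + ½·-5·3² = -127.5 m; v ends -50 m/s.
9–10 s: v starts -50 m/s; Δx = -50·1 + ½·1·1² = -49.5 m; v ends -49 m/s.
x(10) = 8 + Σ Δx = -209 m.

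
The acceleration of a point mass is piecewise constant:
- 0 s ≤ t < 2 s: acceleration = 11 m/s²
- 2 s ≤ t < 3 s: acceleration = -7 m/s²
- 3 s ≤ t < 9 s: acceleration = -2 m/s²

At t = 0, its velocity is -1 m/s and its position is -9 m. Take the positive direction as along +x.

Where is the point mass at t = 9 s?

76.5 m

On each constant-a segment, Δv = aΔt and Δx = v₀Δt + ½aΔt²; chain segment to segment.
0–2 s: v starts -1 m/s; Δx = -1·2 + ½·11·2² = 20 m; v ends 21 m/s.
2–3 s: v starts 21 m/s; Δx = 21·1 + ½·-7·1² = 17.5 m; v ends 14 m/s.
3–9 s: v starts 14 m/s; Δx = 14·6 + ½·-2·6² = 48 m; v ends 2 m/s.
x(9) = -9 + Σ Δx = 76.5 m.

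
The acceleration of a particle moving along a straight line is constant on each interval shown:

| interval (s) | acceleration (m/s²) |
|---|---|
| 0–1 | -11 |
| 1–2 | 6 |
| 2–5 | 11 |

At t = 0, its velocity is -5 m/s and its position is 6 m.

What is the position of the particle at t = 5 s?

On each constant-a segment, Δv = aΔt and Δx = v₀Δt + ½aΔt²; chain segment to segment.
0–1 s: v starts -5 m/s; Δx = -5·1 + ½·-11·1² = -10.5 m; v ends -16 m/s.
1–2 s: v starts -16 m/s; Δx = -16·1 + ½·6·1² = -13 m; v ends -10 m/s.
2–5 s: v starts -10 m/s; Δx = -10·3 + ½·11·3² = 19.5 m; v ends 23 m/s.
x(5) = 6 + Σ Δx = 2 m.

2 m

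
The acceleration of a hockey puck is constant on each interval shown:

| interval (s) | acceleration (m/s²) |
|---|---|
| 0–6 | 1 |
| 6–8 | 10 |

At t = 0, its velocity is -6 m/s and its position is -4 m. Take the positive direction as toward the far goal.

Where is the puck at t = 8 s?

-2 m

On each constant-a segment, Δv = aΔt and Δx = v₀Δt + ½aΔt²; chain segment to segment.
0–6 s: v starts -6 m/s; Δx = -6·6 + ½·1·6² = -18 m; v ends 0 m/s.
6–8 s: v starts 0 m/s; Δx = 0·2 + ½·10·2² = 20 m; v ends 20 m/s.
x(8) = -4 + Σ Δx = -2 m.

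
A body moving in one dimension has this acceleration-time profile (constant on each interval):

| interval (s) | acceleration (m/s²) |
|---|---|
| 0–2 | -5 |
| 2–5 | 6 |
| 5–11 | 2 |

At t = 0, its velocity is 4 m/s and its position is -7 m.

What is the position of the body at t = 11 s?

108 m

On each constant-a segment, Δv = aΔt and Δx = v₀Δt + ½aΔt²; chain segment to segment.
0–2 s: v starts 4 m/s; Δx = 4·2 + ½·-5·2² = -2 m; v ends -6 m/s.
2–5 s: v starts -6 m/s; Δx = -6·3 + ½·6·3² = 9 m; v ends 12 m/s.
5–11 s: v starts 12 m/s; Δx = 12·6 + ½·2·6² = 108 m; v ends 24 m/s.
x(11) = -7 + Σ Δx = 108 m.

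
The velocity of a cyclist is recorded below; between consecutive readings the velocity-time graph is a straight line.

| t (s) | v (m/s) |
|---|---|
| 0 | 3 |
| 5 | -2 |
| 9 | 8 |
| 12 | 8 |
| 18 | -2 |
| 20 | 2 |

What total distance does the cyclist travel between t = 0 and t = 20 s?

Total distance travelled is ∫|v| dt — sum the magnitudes of each area piece.
0–5 s: v = 0 at t = 3 s; triangle areas 4.5 + 2 = 6.5 m
5–9 s: v = 0 at t = 5.8 s; triangle areas 0.8 + 12.8 = 13.6 m
9–12 s: |8| × 3 = 24 m
12–18 s: v = 0 at t = 16.8 s; triangle areas 19.2 + 1.2 = 20.4 m
18–20 s: v = 0 at t = 19 s; triangle areas 1 + 1 = 2 m
Total distance = 66.5 m

66.5 m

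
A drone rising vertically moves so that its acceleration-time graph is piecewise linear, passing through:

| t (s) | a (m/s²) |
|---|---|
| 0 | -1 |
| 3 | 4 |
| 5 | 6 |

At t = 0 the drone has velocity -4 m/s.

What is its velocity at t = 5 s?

10.5 m/s

Δv equals the area under the a-t graph; then v = v₀ + Δv.
0–3 s: ½(-1 + 4)(3) = 4.5 m/s
3–5 s: ½(4 + 6)(2) = 10 m/s
Δv = 14.5 m/s, so v(5) = -4 + (14.5) = 10.5 m/s.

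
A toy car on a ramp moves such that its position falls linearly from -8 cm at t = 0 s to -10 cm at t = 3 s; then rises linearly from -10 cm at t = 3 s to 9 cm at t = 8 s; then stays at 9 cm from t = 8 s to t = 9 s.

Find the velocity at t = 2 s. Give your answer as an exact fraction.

-2/3 cm/s

Velocity is the slope of the x-t graph on 0–3 s: (-10 − -8)/(3 − 0) = -2/3 cm/s.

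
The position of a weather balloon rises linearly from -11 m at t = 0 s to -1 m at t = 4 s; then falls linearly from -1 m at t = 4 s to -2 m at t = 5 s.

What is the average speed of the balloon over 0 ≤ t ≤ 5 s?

Average speed = (total path length)/(elapsed time); on a piecewise-linear x-t graph the path length is Σ|Δx|.
0–4 s: |Δx| = |-1 − -11| = 10 m
4–5 s: |Δx| = |-2 − -1| = 1 m
Total path = 11 m; average speed = 11/5 = 2.2 m/s.

2.2 m/s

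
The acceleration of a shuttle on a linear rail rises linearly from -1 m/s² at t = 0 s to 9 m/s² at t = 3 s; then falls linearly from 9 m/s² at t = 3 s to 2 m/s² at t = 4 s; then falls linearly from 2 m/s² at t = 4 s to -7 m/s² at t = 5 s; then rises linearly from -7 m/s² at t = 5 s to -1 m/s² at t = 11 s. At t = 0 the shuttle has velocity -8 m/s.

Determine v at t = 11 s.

-17 m/s

Δv equals the area under the a-t graph; then v = v₀ + Δv.
0–3 s: ½(-1 + 9)(3) = 12 m/s
3–4 s: ½(9 + 2)(1) = 5.5 m/s
4–5 s: ½(2 + -7)(1) = -2.5 m/s
5–11 s: ½(-7 + -1)(6) = -24 m/s
Δv = -9 m/s, so v(11) = -8 + (-9) = -17 m/s.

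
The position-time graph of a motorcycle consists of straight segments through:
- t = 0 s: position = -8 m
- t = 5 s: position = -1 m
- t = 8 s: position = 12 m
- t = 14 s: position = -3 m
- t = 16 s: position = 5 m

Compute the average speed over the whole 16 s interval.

2.6875 m/s

Average speed = (total path length)/(elapsed time); on a piecewise-linear x-t graph the path length is Σ|Δx|.
0–5 s: |Δx| = |-1 − -8| = 7 m
5–8 s: |Δx| = |12 − -1| = 13 m
8–14 s: |Δx| = |-3 − 12| = 15 m
14–16 s: |Δx| = |5 − -3| = 8 m
Total path = 43 m; average speed = 43/16 = 2.6875 m/s.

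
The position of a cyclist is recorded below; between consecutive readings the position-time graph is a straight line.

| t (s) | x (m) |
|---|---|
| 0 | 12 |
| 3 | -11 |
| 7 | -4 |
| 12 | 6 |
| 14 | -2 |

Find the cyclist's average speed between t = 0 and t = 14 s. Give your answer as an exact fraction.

Average speed = (total path length)/(elapsed time); on a piecewise-linear x-t graph the path length is Σ|Δx|.
0–3 s: |Δx| = |-11 − 12| = 23 m
3–7 s: |Δx| = |-4 − -11| = 7 m
7–12 s: |Δx| = |6 − -4| = 10 m
12–14 s: |Δx| = |-2 − 6| = 8 m
Total path = 48 m; average speed = 48/14 = 24/7 m/s.

24/7 m/s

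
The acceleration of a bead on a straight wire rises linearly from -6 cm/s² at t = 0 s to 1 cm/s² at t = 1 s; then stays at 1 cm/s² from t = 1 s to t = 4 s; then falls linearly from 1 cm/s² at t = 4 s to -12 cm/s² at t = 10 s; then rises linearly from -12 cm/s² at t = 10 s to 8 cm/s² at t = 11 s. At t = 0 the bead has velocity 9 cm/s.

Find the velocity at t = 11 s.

Δv equals the area under the a-t graph; then v = v₀ + Δv.
0–1 s: ½(-6 + 1)(1) = -2.5 cm/s
1–4 s: 1 × 3 = 3 cm/s
4–10 s: ½(1 + -12)(6) = -33 cm/s
10–11 s: ½(-12 + 8)(1) = -2 cm/s
Δv = -34.5 cm/s, so v(11) = 9 + (-34.5) = -25.5 cm/s.

-25.5 cm/s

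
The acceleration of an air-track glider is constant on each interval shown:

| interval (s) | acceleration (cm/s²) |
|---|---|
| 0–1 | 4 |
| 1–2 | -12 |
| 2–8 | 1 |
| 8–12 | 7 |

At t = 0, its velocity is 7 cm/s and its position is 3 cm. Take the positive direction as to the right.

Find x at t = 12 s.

On each constant-a segment, Δv = aΔt and Δx = v₀Δt + ½aΔt²; chain segment to segment.
0–1 s: v starts 7 cm/s; Δx = 7·1 + ½·4·1² = 9 cm; v ends 11 cm/s.
1–2 s: v starts 11 cm/s; Δx = 11·1 + ½·-12·1² = 5 cm; v ends -1 cm/s.
2–8 s: v starts -1 cm/s; Δx = -1·6 + ½·1·6² = 12 cm; v ends 5 cm/s.
8–12 s: v starts 5 cm/s; Δx = 5·4 + ½·7·4² = 76 cm; v ends 33 cm/s.
x(12) = 3 + Σ Δx = 105 cm.

105 cm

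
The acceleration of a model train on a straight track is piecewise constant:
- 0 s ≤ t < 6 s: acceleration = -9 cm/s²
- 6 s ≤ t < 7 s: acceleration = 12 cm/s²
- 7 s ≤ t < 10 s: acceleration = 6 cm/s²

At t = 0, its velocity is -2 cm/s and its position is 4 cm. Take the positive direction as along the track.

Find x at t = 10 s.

On each constant-a segment, Δv = aΔt and Δx = v₀Δt + ½aΔt²; chain segment to segment.
0–6 s: v starts -2 cm/s; Δx = -2·6 + ½·-9·6² = -174 cm; v ends -56 cm/s.
6–7 s: v starts -56 cm/s; Δx = -56·1 + ½·12·1² = -50 cm; v ends -44 cm/s.
7–10 s: v starts -44 cm/s; Δx = -44·3 + ½·6·3² = -105 cm; v ends -26 cm/s.
x(10) = 4 + Σ Δx = -325 cm.

-325 cm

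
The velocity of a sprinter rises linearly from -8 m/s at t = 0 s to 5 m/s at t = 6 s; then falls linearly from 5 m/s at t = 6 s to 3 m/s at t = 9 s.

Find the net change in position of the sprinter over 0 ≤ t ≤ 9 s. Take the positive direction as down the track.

Displacement is the signed area under the v-t curve.
0–6 s: ½(-8 + 5)(6) = -9 m
6–9 s: ½(5 + 3)(3) = 12 m
Net displacement = 3 m

3 m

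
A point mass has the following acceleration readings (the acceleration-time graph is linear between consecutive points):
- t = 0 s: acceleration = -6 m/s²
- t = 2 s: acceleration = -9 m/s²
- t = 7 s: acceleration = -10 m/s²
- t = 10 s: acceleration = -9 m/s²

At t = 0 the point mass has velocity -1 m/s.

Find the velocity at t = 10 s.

-92 m/s

Δv equals the area under the a-t graph; then v = v₀ + Δv.
0–2 s: ½(-6 + -9)(2) = -15 m/s
2–7 s: ½(-9 + -10)(5) = -47.5 m/s
7–10 s: ½(-10 + -9)(3) = -28.5 m/s
Δv = -91 m/s, so v(10) = -1 + (-91) = -92 m/s.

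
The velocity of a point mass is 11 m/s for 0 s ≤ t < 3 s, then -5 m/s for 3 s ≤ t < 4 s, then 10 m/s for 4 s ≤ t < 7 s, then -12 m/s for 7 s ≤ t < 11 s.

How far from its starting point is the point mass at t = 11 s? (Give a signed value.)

10 m

Net displacement equals the area under the velocity-time graph (areas below the axis count negative).
0–3 s: 11 × 3 = 33 m
3–4 s: -5 × 1 = -5 m
4–7 s: 10 × 3 = 30 m
7–11 s: -12 × 4 = -48 m
Net displacement = 10 m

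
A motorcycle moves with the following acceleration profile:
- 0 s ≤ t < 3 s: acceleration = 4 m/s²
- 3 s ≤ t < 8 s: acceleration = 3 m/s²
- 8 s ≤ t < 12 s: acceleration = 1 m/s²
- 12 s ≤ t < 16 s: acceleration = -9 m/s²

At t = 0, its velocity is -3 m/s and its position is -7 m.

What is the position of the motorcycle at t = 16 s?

On each constant-a segment, Δv = aΔt and Δx = v₀Δt + ½aΔt²; chain segment to segment.
0–3 s: v starts -3 m/s; Δx = -3·3 + ½·4·3² = 9 m; v ends 9 m/s.
3–8 s: v starts 9 m/s; Δx = 9·5 + ½·3·5² = 82.5 m; v ends 24 m/s.
8–12 s: v starts 24 m/s; Δx = 24·4 + ½·1·4² = 104 m; v ends 28 m/s.
12–16 s: v starts 28 m/s; Δx = 28·4 + ½·-9·4² = 40 m; v ends -8 m/s.
x(16) = -7 + Σ Δx = 228.5 m.

228.5 m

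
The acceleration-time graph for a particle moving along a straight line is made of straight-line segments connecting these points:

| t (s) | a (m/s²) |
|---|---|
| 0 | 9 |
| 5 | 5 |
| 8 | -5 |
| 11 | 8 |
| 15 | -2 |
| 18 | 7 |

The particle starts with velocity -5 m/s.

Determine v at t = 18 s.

Δv equals the area under the a-t graph; then v = v₀ + Δv.
0–5 s: ½(9 + 5)(5) = 35 m/s
5–8 s: ½(5 + -5)(3) = 0 m/s
8–11 s: ½(-5 + 8)(3) = 4.5 m/s
11–15 s: ½(8 + -2)(4) = 12 m/s
15–18 s: ½(-2 + 7)(3) = 7.5 m/s
Δv = 59 m/s, so v(18) = -5 + (59) = 54 m/s.

54 m/s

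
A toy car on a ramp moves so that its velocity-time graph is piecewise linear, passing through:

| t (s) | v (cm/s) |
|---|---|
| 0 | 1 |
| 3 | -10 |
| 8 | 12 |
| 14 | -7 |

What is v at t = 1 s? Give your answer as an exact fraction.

-8/3 cm/s

On 0–3 s the graph is linear from 1 to -10 cm/s: v(1) = 1 + (-10 − 1)·(1 − 0)/(3 − 0) = -8/3 cm/s.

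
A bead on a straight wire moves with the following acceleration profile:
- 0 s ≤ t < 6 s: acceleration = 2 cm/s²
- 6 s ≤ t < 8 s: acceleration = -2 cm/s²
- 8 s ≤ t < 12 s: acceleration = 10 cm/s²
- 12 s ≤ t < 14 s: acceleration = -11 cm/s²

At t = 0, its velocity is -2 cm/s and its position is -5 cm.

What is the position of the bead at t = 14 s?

On each constant-a segment, Δv = aΔt and Δx = v₀Δt + ½aΔt²; chain segment to segment.
0–6 s: v starts -2 cm/s; Δx = -2·6 + ½·2·6² = 24 cm; v ends 10 cm/s.
6–8 s: v starts 10 cm/s; Δx = 10·2 + ½·-2·2² = 16 cm; v ends 6 cm/s.
8–12 s: v starts 6 cm/s; Δx = 6·4 + ½·10·4² = 104 cm; v ends 46 cm/s.
12–14 s: v starts 46 cm/s; Δx = 46·2 + ½·-11·2² = 70 cm; v ends 24 cm/s.
x(14) = -5 + Σ Δx = 209 cm.

209 cm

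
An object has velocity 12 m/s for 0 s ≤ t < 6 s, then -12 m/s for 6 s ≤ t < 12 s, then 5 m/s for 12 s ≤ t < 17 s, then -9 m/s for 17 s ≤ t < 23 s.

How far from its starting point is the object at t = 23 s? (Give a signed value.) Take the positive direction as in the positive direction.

-29 m

Displacement is the signed area under the v-t curve.
0–6 s: 12 × 6 = 72 m
6–12 s: -12 × 6 = -72 m
12–17 s: 5 × 5 = 25 m
17–23 s: -9 × 6 = -54 m
Net displacement = -29 m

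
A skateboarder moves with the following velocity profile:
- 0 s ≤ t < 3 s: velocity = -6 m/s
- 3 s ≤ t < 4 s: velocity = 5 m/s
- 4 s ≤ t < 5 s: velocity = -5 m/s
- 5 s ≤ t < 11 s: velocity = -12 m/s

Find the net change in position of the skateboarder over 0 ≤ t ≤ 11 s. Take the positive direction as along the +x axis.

Net displacement equals the area under the velocity-time graph (areas below the axis count negative).
0–3 s: -6 × 3 = -18 m
3–4 s: 5 × 1 = 5 m
4–5 s: -5 × 1 = -5 m
5–11 s: -12 × 6 = -72 m
Net displacement = -90 m

-90 m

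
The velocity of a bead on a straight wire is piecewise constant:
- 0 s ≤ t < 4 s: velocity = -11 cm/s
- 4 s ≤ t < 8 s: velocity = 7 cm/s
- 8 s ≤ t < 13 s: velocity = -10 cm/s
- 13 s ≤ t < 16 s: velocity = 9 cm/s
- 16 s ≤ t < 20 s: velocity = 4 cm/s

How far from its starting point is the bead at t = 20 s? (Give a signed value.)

Net displacement equals the area under the velocity-time graph (areas below the axis count negative).
0–4 s: -11 × 4 = -44 cm
4–8 s: 7 × 4 = 28 cm
8–13 s: -10 × 5 = -50 cm
13–16 s: 9 × 3 = 27 cm
16–20 s: 4 × 4 = 16 cm
Net displacement = -23 cm

-23 cm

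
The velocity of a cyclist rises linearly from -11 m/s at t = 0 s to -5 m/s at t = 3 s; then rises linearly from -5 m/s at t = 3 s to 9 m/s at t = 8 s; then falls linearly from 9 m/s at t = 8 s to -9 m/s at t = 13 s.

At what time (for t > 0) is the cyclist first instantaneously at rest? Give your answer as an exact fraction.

t = 67/14 s

v changes sign on 3–8 s (from -5 to 9); the graph is linear there, so v = 0 at t = 3 + (5)·(8 − 3)/(9 − -5) = 67/14 s.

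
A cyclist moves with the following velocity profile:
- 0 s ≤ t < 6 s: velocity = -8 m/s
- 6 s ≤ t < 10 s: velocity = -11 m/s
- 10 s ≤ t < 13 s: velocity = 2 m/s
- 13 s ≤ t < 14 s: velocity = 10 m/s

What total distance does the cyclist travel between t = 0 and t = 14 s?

Distance (not displacement) is the total path length: add the absolute areas under v-t.
0–6 s: |-8| × 6 = 48 m
6–10 s: |-11| × 4 = 44 m
10–13 s: |2| × 3 = 6 m
13–14 s: |10| × 1 = 10 m
Total distance = 108 m

108 m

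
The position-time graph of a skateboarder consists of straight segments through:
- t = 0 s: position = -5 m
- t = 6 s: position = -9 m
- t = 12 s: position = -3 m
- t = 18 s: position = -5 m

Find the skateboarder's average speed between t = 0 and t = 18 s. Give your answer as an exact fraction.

Average speed = (total path length)/(elapsed time); on a piecewise-linear x-t graph the path length is Σ|Δx|.
0–6 s: |Δx| = |-9 − -5| = 4 m
6–12 s: |Δx| = |-3 − -9| = 6 m
12–18 s: |Δx| = |-5 − -3| = 2 m
Total path = 12 m; average speed = 12/18 = 2/3 m/s.

2/3 m/s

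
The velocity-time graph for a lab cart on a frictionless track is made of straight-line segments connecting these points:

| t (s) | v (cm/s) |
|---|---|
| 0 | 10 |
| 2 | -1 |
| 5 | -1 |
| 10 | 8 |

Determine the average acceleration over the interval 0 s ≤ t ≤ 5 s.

Average acceleration = Δv/Δt = (-1 − 10)/(5 − 0) = -2.2 cm/s².

-2.2 cm/s²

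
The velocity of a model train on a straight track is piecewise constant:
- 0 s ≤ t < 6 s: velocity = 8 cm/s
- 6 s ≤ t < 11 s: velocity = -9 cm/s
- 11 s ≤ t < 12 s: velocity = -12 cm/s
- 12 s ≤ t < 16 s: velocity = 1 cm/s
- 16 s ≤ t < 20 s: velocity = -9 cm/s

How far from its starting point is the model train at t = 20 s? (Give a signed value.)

-41 cm

Net displacement equals the area under the velocity-time graph (areas below the axis count negative).
0–6 s: 8 × 6 = 48 cm
6–11 s: -9 × 5 = -45 cm
11–12 s: -12 × 1 = -12 cm
12–16 s: 1 × 4 = 4 cm
16–20 s: -9 × 4 = -36 cm
Net displacement = -41 cm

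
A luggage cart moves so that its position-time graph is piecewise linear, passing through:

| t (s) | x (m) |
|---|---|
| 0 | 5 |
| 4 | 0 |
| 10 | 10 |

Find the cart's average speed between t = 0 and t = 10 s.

Average speed = (total path length)/(elapsed time); on a piecewise-linear x-t graph the path length is Σ|Δx|.
0–4 s: |Δx| = |0 − 5| = 5 m
4–10 s: |Δx| = |10 − 0| = 10 m
Total path = 15 m; average speed = 15/10 = 1.5 m/s.

1.5 m/s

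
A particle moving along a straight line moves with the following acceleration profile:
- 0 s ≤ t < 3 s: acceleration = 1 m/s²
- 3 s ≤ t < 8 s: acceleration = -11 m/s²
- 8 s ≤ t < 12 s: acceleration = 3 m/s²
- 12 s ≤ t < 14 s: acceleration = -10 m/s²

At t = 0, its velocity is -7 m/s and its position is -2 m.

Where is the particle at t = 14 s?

-502 m

On each constant-a segment, Δv = aΔt and Δx = v₀Δt + ½aΔt²; chain segment to segment.
0–3 s: v starts -7 m/s; Δx = -7·3 + ½·1·3² = -16.5 m; v ends -4 m/s.
3–8 s: v starts -4 m/s; Δx = -4·5 + ½·-11·5² = -157.5 m; v ends -59 m/s.
8–12 s: v starts -59 m/s; Δx = -59·4 + ½·3·4² = -212 m; v ends -47 m/s.
12–14 s: v starts -47 m/s; Δx = -47·2 + ½·-10·2² = -114 m; v ends -67 m/s.
x(14) = -2 + Σ Δx = -502 m.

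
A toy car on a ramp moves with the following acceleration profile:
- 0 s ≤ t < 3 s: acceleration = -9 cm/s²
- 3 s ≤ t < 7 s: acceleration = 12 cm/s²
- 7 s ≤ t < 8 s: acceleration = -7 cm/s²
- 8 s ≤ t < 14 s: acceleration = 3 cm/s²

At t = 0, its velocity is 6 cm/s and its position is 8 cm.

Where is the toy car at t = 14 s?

On each constant-a segment, Δv = aΔt and Δx = v₀Δt + ½aΔt²; chain segment to segment.
0–3 s: v starts 6 cm/s; Δx = 6·3 + ½·-9·3² = -22.5 cm; v ends -21 cm/s.
3–7 s: v starts -21 cm/s; Δx = -21·4 + ½·12·4² = 12 cm; v ends 27 cm/s.
7–8 s: v starts 27 cm/s; Δx = 27·1 + ½·-7·1² = 23.5 cm; v ends 20 cm/s.
8–14 s: v starts 20 cm/s; Δx = 20·6 + ½·3·6² = 174 cm; v ends 38 cm/s.
x(14) = 8 + Σ Δx = 195 cm.

195 cm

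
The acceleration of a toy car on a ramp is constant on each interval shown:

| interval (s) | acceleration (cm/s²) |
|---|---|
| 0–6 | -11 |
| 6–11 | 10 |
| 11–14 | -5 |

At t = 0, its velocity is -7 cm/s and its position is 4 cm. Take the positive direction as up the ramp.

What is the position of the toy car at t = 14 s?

On each constant-a segment, Δv = aΔt and Δx = v₀Δt + ½aΔt²; chain segment to segment.
0–6 s: v starts -7 cm/s; Δx = -7·6 + ½·-11·6² = -240 cm; v ends -73 cm/s.
6–11 s: v starts -73 cm/s; Δx = -73·5 + ½·10·5² = -240 cm; v ends -23 cm/s.
11–14 s: v starts -23 cm/s; Δx = -23·3 + ½·-5·3² = -91.5 cm; v ends -38 cm/s.
x(14) = 4 + Σ Δx = -567.5 cm.

-567.5 cm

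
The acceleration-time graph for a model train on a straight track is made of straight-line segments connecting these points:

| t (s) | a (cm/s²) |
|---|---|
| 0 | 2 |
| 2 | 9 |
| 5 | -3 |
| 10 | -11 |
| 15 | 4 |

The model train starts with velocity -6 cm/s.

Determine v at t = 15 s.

-38.5 cm/s

Δv equals the area under the a-t graph; then v = v₀ + Δv.
0–2 s: ½(2 + 9)(2) = 11 cm/s
2–5 s: ½(9 + -3)(3) = 9 cm/s
5–10 s: ½(-3 + -11)(5) = -35 cm/s
10–15 s: ½(-11 + 4)(5) = -17.5 cm/s
Δv = -32.5 cm/s, so v(15) = -6 + (-32.5) = -38.5 cm/s.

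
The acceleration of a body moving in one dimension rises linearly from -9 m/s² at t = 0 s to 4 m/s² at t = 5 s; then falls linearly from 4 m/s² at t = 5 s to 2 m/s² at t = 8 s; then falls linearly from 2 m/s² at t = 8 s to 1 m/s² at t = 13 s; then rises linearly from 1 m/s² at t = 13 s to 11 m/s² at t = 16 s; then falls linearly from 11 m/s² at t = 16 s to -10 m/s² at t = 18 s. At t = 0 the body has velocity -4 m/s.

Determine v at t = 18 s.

Δv equals the area under the a-t graph; then v = v₀ + Δv.
0–5 s: ½(-9 + 4)(5) = -12.5 m/s
5–8 s: ½(4 + 2)(3) = 9 m/s
8–13 s: ½(2 + 1)(5) = 7.5 m/s
13–16 s: ½(1 + 11)(3) = 18 m/s
16–18 s: ½(11 + -10)(2) = 1 m/s
Δv = 23 m/s, so v(18) = -4 + (23) = 19 m/s.

19 m/s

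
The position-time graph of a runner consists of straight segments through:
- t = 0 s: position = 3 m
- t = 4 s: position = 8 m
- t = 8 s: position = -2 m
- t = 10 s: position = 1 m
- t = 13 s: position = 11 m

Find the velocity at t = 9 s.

Velocity is the slope of the x-t graph on 8–10 s: (1 − -2)/(10 − 8) = 1.5 m/s.

1.5 m/s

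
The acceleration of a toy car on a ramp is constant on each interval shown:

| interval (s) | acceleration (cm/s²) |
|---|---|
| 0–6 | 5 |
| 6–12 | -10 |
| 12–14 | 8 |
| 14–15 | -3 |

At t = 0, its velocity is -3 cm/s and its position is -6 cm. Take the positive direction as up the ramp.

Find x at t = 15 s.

On each constant-a segment, Δv = aΔt and Δx = v₀Δt + ½aΔt²; chain segment to segment.
0–6 s: v starts -3 cm/s; Δx = -3·6 + ½·5·6² = 72 cm; v ends 27 cm/s.
6–12 s: v starts 27 cm/s; Δx = 27·6 + ½·-10·6² = -18 cm; v ends -33 cm/s.
12–14 s: v starts -33 cm/s; Δx = -33·2 + ½·8·2² = -50 cm; v ends -17 cm/s.
14–15 s: v starts -17 cm/s; Δx = -17·1 + ½·-3·1² = -18.5 cm; v ends -20 cm/s.
x(15) = -6 + Σ Δx = -20.5 cm.

-20.5 cm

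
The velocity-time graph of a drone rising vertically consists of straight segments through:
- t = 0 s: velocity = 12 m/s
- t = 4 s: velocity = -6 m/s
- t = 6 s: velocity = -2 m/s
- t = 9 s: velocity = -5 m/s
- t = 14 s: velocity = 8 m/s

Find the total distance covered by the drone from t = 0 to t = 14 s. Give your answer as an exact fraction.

723/13 m

Total distance travelled is ∫|v| dt — sum the magnitudes of each area piece.
0–4 s: v = 0 at t = 8/3 s; triangle areas 16 + 4 = 20 m
4–6 s: |½(-6 + -2)(2)| = 8 m
6–9 s: |½(-2 + -5)(3)| = 10.5 m
9–14 s: v = 0 at t = 142/13 s; triangle areas 125/26 + 160/13 = 445/26 m
Total distance = 723/13 m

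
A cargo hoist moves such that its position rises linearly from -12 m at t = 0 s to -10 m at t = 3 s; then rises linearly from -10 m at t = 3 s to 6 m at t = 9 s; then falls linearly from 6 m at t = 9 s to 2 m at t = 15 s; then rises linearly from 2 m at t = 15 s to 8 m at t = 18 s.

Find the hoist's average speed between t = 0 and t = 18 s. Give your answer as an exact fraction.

Average speed = (total path length)/(elapsed time); on a piecewise-linear x-t graph the path length is Σ|Δx|.
0–3 s: |Δx| = |-10 − -12| = 2 m
3–9 s: |Δx| = |6 − -10| = 16 m
9–15 s: |Δx| = |2 − 6| = 4 m
15–18 s: |Δx| = |8 − 2| = 6 m
Total path = 28 m; average speed = 28/18 = 14/9 m/s.

14/9 m/s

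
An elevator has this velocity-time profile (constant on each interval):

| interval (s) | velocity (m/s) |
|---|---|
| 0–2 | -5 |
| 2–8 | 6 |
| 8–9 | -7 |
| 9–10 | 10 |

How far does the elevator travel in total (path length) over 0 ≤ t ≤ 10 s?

63 m

Distance (not displacement) is the total path length: add the absolute areas under v-t.
0–2 s: |-5| × 2 = 10 m
2–8 s: |6| × 6 = 36 m
8–9 s: |-7| × 1 = 7 m
9–10 s: |10| × 1 = 10 m
Total distance = 63 m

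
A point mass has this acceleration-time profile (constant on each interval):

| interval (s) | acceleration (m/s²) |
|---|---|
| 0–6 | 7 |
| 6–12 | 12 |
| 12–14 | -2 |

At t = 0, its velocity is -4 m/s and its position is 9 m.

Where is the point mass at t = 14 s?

771 m

On each constant-a segment, Δv = aΔt and Δx = v₀Δt + ½aΔt²; chain segment to segment.
0–6 s: v starts -4 m/s; Δx = -4·6 + ½·7·6² = 102 m; v ends 38 m/s.
6–12 s: v starts 38 m/s; Δx = 38·6 + ½·12·6² = 444 m; v ends 110 m/s.
12–14 s: v starts 110 m/s; Δx = 110·2 + ½·-2·2² = 216 m; v ends 106 m/s.
x(14) = 9 + Σ Δx = 771 m.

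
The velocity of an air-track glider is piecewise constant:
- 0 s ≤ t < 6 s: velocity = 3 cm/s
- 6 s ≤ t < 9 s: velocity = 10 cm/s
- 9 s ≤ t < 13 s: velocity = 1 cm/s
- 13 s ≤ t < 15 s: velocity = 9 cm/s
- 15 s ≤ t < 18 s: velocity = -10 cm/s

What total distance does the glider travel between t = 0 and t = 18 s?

Total distance travelled is ∫|v| dt — sum the magnitudes of each area piece.
0–6 s: |3| × 6 = 18 cm
6–9 s: |10| × 3 = 30 cm
9–13 s: |1| × 4 = 4 cm
13–15 s: |9| × 2 = 18 cm
15–18 s: |-10| × 3 = 30 cm
Total distance = 100 cm

100 cm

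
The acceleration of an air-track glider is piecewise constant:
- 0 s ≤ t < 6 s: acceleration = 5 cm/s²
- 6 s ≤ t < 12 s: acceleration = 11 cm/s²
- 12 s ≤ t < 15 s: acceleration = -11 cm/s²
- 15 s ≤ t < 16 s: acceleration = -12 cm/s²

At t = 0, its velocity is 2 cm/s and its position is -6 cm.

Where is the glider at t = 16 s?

On each constant-a segment, Δv = aΔt and Δx = v₀Δt + ½aΔt²; chain segment to segment.
0–6 s: v starts 2 cm/s; Δx = 2·6 + ½·5·6² = 102 cm; v ends 32 cm/s.
6–12 s: v starts 32 cm/s; Δx = 32·6 + ½·11·6² = 390 cm; v ends 98 cm/s.
12–15 s: v starts 98 cm/s; Δx = 98·3 + ½·-11·3² = 244.5 cm; v ends 65 cm/s.
15–16 s: v starts 65 cm/s; Δx = 65·1 + ½·-12·1² = 59 cm; v ends 53 cm/s.
x(16) = -6 + Σ Δx = 789.5 cm.

789.5 cm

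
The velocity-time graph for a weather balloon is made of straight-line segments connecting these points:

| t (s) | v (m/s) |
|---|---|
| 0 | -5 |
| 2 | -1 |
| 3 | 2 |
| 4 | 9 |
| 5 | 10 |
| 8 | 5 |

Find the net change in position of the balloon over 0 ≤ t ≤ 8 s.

Displacement is the signed area under the v-t curve.
0–2 s: ½(-5 + -1)(2) = -6 m
2–3 s: ½(-1 + 2)(1) = 0.5 m
3–4 s: ½(2 + 9)(1) = 5.5 m
4–5 s: ½(9 + 10)(1) = 9.5 m
5–8 s: ½(10 + 5)(3) = 22.5 m
Net displacement = 32 m

32 m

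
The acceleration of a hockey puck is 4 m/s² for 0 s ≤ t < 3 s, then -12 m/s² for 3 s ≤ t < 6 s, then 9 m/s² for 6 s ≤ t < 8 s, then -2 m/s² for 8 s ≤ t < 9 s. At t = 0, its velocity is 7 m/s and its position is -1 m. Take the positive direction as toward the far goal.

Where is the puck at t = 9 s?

On each constant-a segment, Δv = aΔt and Δx = v₀Δt + ½aΔt²; chain segment to segment.
0–3 s: v starts 7 m/s; Δx = 7·3 + ½·4·3² = 39 m; v ends 19 m/s.
3–6 s: v starts 19 m/s; Δx = 19·3 + ½·-12·3² = 3 m; v ends -17 m/s.
6–8 s: v starts -17 m/s; Δx = -17·2 + ½·9·2² = -16 m; v ends 1 m/s.
8–9 s: v starts 1 m/s; Δx = 1·1 + ½·-2·1² = 0 m; v ends -1 m/s.
x(9) = -1 + Σ Δx = 25 m.

25 m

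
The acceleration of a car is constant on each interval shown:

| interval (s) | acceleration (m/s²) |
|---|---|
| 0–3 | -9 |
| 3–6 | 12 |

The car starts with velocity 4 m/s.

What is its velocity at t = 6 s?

13 m/s

Δv equals the area under the a-t graph; then v = v₀ + Δv.
0–3 s: -9 × 3 = -27 m/s
3–6 s: 12 × 3 = 36 m/s
Δv = 9 m/s, so v(6) = 4 + (9) = 13 m/s.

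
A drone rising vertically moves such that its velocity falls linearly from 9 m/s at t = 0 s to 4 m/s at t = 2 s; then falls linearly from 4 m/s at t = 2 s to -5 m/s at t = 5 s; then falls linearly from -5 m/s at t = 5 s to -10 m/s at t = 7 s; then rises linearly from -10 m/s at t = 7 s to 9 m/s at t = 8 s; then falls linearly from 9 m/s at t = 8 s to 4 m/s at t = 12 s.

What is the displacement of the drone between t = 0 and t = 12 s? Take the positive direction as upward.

22 m

Net displacement equals the area under the velocity-time graph (areas below the axis count negative).
0–2 s: ½(9 + 4)(2) = 13 m
2–5 s: ½(4 + -5)(3) = -1.5 m
5–7 s: ½(-5 + -10)(2) = -15 m
7–8 s: ½(-10 + 9)(1) = -0.5 m
8–12 s: ½(9 + 4)(4) = 26 m
Net displacement = 22 m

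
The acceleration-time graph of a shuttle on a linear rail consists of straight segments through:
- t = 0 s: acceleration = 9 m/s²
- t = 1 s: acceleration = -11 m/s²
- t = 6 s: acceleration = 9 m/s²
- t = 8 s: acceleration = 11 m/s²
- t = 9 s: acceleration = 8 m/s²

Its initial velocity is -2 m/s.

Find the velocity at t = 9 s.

21.5 m/s

Δv equals the area under the a-t graph; then v = v₀ + Δv.
0–1 s: ½(9 + -11)(1) = -1 m/s
1–6 s: ½(-11 + 9)(5) = -5 m/s
6–8 s: ½(9 + 11)(2) = 20 m/s
8–9 s: ½(11 + 8)(1) = 9.5 m/s
Δv = 23.5 m/s, so v(9) = -2 + (23.5) = 21.5 m/s.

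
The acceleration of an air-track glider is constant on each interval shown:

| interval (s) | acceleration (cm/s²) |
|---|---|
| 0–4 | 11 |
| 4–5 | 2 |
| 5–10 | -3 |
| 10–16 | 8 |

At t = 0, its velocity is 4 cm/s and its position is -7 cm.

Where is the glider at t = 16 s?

712.5 cm

On each constant-a segment, Δv = aΔt and Δx = v₀Δt + ½aΔt²; chain segment to segment.
0–4 s: v starts 4 cm/s; Δx = 4·4 + ½·11·4² = 104 cm; v ends 48 cm/s.
4–5 s: v starts 48 cm/s; Δx = 48·1 + ½·2·1² = 49 cm; v ends 50 cm/s.
5–10 s: v starts 50 cm/s; Δx = 50·5 + ½·-3·5² = 212.5 cm; v ends 35 cm/s.
10–16 s: v starts 35 cm/s; Δx = 35·6 + ½·8·6² = 354 cm; v ends 83 cm/s.
x(16) = -7 + Σ Δx = 712.5 cm.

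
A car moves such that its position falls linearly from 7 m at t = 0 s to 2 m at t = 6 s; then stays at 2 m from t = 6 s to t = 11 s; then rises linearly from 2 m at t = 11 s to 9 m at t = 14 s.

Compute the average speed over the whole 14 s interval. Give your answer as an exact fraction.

6/7 m/s

Average speed = (total path length)/(elapsed time); on a piecewise-linear x-t graph the path length is Σ|Δx|.
0–6 s: |Δx| = |2 − 7| = 5 m
6–11 s: |Δx| = |2 − 2| = 0 m
11–14 s: |Δx| = |9 − 2| = 7 m
Total path = 12 m; average speed = 12/14 = 6/7 m/s.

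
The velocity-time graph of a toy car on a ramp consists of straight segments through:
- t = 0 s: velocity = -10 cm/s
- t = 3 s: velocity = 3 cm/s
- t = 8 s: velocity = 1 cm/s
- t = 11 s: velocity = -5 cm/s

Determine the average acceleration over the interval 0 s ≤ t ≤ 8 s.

Average acceleration = Δv/Δt = (1 − -10)/(8 − 0) = 1.375 cm/s².

1.375 cm/s²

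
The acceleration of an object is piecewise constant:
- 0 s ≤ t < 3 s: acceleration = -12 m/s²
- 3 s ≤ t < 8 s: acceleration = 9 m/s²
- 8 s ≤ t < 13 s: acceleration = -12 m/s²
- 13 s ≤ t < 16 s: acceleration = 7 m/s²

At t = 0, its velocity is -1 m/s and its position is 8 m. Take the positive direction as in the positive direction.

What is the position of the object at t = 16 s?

-356 m

On each constant-a segment, Δv = aΔt and Δx = v₀Δt + ½aΔt²; chain segment to segment.
0–3 s: v starts -1 m/s; Δx = -1·3 + ½·-12·3² = -57 m; v ends -37 m/s.
3–8 s: v starts -37 m/s; Δx = -37·5 + ½·9·5² = -72.5 m; v ends 8 m/s.
8–13 s: v starts 8 m/s; Δx = 8·5 + ½·-12·5² = -110 m; v ends -52 m/s.
13–16 s: v starts -52 m/s; Δx = -52·3 + ½·7·3² = -124.5 m; v ends -31 m/s.
x(16) = 8 + Σ Δx = -356 m.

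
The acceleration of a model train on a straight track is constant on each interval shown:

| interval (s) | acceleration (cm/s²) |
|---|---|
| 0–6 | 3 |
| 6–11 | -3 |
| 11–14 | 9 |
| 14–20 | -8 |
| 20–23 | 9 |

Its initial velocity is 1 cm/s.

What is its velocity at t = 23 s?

Δv equals the area under the a-t graph; then v = v₀ + Δv.
0–6 s: 3 × 6 = 18 cm/s
6–11 s: -3 × 5 = -15 cm/s
11–14 s: 9 × 3 = 27 cm/s
14–20 s: -8 × 6 = -48 cm/s
20–23 s: 9 × 3 = 27 cm/s
Δv = 9 cm/s, so v(23) = 1 + (9) = 10 cm/s.

10 cm/s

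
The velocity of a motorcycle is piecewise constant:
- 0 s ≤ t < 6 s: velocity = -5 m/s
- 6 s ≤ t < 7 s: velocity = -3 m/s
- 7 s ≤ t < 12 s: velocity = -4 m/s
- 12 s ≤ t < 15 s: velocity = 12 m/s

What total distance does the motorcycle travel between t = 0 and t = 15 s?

Total distance travelled is ∫|v| dt — sum the magnitudes of each area piece.
0–6 s: |-5| × 6 = 30 m
6–7 s: |-3| × 1 = 3 m
7–12 s: |-4| × 5 = 20 m
12–15 s: |12| × 3 = 36 m
Total distance = 89 m

89 m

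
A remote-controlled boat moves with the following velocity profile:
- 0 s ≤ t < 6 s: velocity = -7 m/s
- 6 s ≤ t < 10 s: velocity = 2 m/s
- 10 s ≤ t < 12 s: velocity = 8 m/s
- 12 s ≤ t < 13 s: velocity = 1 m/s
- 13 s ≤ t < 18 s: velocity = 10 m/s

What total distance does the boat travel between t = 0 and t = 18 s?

Total distance travelled is ∫|v| dt — sum the magnitudes of each area piece.
0–6 s: |-7| × 6 = 42 m
6–10 s: |2| × 4 = 8 m
10–12 s: |8| × 2 = 16 m
12–13 s: |1| × 1 = 1 m
13–18 s: |10| × 5 = 50 m
Total distance = 117 m

117 m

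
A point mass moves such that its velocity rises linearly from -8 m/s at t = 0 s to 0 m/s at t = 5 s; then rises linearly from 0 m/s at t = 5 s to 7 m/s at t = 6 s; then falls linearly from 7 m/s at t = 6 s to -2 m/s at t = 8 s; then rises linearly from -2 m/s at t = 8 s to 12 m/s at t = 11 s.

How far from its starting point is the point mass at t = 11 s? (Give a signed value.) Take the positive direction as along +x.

3.5 m

Net displacement equals the area under the velocity-time graph (areas below the axis count negative).
0–5 s: ½(-8 + 0)(5) = -20 m
5–6 s: ½(0 + 7)(1) = 3.5 m
6–8 s: ½(7 + -2)(2) = 5 m
8–11 s: ½(-2 + 12)(3) = 15 m
Net displacement = 3.5 m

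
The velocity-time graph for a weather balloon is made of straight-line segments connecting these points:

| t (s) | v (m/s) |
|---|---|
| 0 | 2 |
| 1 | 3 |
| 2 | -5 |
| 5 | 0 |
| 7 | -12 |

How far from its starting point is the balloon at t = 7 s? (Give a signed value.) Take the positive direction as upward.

Net displacement equals the area under the velocity-time graph (areas below the axis count negative).
0–1 s: ½(2 + 3)(1) = 2.5 m
1–2 s: ½(3 + -5)(1) = -1 m
2–5 s: ½(-5 + 0)(3) = -7.5 m
5–7 s: ½(0 + -12)(2) = -12 m
Net displacement = -18 m

-18 m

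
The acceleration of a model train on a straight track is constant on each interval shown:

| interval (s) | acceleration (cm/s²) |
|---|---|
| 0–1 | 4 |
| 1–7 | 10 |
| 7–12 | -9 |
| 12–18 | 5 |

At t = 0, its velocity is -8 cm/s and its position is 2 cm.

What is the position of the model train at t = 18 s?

475.5 cm

On each constant-a segment, Δv = aΔt and Δx = v₀Δt + ½aΔt²; chain segment to segment.
0–1 s: v starts -8 cm/s; Δx = -8·1 + ½·4·1² = -6 cm; v ends -4 cm/s.
1–7 s: v starts -4 cm/s; Δx = -4·6 + ½·10·6² = 156 cm; v ends 56 cm/s.
7–12 s: v starts 56 cm/s; Δx = 56·5 + ½·-9·5² = 167.5 cm; v ends 11 cm/s.
12–18 s: v starts 11 cm/s; Δx = 11·6 + ½·5·6² = 156 cm; v ends 41 cm/s.
x(18) = 2 + Σ Δx = 475.5 cm.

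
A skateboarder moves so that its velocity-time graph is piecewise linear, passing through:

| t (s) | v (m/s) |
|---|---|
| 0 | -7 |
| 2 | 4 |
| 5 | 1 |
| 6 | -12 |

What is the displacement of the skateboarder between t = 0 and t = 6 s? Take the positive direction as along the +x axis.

Net displacement equals the area under the velocity-time graph (areas below the axis count negative).
0–2 s: ½(-7 + 4)(2) = -3 m
2–5 s: ½(4 + 1)(3) = 7.5 m
5–6 s: ½(1 + -12)(1) = -5.5 m
Net displacement = -1 m

-1 m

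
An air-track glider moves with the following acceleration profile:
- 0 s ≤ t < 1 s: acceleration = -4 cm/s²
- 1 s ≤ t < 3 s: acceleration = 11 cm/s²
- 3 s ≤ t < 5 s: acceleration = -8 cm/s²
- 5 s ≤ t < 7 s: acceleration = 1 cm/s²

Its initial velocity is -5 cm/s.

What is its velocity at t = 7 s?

Δv equals the area under the a-t graph; then v = v₀ + Δv.
0–1 s: -4 × 1 = -4 cm/s
1–3 s: 11 × 2 = 22 cm/s
3–5 s: -8 × 2 = -16 cm/s
5–7 s: 1 × 2 = 2 cm/s
Δv = 4 cm/s, so v(7) = -5 + (4) = -1 cm/s.

-1 cm/s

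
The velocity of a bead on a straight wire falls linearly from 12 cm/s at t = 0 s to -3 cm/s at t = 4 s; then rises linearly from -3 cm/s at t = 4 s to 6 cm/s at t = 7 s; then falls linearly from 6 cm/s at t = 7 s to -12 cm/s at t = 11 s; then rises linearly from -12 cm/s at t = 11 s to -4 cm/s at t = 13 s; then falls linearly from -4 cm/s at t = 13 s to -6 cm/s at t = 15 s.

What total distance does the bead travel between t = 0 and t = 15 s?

73.9 cm

Total distance travelled is ∫|v| dt — sum the magnitudes of each area piece.
0–4 s: v = 0 at t = 3.2 s; triangle areas 19.2 + 1.2 = 20.4 cm
4–7 s: v = 0 at t = 5 s; triangle areas 1.5 + 6 = 7.5 cm
7–11 s: v = 0 at t = 25/3 s; triangle areas 4 + 16 = 20 cm
11–13 s: |½(-12 + -4)(2)| = 16 cm
13–15 s: |½(-4 + -6)(2)| = 10 cm
Total distance = 73.9 cm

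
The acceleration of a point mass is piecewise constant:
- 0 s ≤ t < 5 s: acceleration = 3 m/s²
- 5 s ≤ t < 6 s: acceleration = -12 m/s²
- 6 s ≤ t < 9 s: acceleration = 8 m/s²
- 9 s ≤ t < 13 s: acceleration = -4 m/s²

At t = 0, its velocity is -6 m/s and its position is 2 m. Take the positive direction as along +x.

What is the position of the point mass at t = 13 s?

On each constant-a segment, Δv = aΔt and Δx = v₀Δt + ½aΔt²; chain segment to segment.
0–5 s: v starts -6 m/s; Δx = -6·5 + ½·3·5² = 7.5 m; v ends 9 m/s.
5–6 s: v starts 9 m/s; Δx = 9·1 + ½·-12·1² = 3 m; v ends -3 m/s.
6–9 s: v starts -3 m/s; Δx = -3·3 + ½·8·3² = 27 m; v ends 21 m/s.
9–13 s: v starts 21 m/s; Δx = 21·4 + ½·-4·4² = 52 m; v ends 5 m/s.
x(13) = 2 + Σ Δx = 91.5 m.

91.5 m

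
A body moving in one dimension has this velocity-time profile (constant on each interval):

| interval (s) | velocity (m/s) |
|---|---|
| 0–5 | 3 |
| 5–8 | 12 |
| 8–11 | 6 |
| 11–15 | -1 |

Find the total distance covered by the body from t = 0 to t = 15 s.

73 m

Distance (not displacement) is the total path length: add the absolute areas under v-t.
0–5 s: |3| × 5 = 15 m
5–8 s: |12| × 3 = 36 m
8–11 s: |6| × 3 = 18 m
11–15 s: |-1| × 4 = 4 m
Total distance = 73 m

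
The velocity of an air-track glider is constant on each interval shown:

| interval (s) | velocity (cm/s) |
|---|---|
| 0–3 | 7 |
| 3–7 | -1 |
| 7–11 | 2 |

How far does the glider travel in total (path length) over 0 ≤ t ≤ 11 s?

33 cm

Total distance travelled is ∫|v| dt — sum the magnitudes of each area piece.
0–3 s: |7| × 3 = 21 cm
3–7 s: |-1| × 4 = 4 cm
7–11 s: |2| × 4 = 8 cm
Total distance = 33 cm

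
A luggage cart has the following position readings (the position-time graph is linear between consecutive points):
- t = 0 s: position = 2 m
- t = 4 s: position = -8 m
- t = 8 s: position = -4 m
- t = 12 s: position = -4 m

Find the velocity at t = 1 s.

-2.5 m/s

Velocity is the slope of the x-t graph on 0–4 s: (-8 − 2)/(4 − 0) = -2.5 m/s.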